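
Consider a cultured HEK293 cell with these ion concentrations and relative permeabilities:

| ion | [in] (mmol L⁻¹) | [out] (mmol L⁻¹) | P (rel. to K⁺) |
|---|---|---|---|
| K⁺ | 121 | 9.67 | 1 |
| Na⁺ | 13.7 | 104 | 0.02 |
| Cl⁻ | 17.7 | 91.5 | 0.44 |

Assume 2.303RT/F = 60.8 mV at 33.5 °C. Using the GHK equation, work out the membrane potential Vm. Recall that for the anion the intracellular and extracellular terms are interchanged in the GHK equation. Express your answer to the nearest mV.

-56 mV

Vm = 60.8 · log₁₀[(Σ P·[cation]ₒ + Σ P·[anion]ᵢ) / (Σ P·[cation]ᵢ + Σ P·[anion]ₒ)]
Numerator = 1×9.67 + 0.02×104 + 0.44×17.7 = 19.54
Denominator = 1×121 + 0.02×13.7 + 0.44×91.5 = 161.5
Vm = 60.8 · log₁₀(0.12095) = 60.8 × (-0.9174) = -55.78 mV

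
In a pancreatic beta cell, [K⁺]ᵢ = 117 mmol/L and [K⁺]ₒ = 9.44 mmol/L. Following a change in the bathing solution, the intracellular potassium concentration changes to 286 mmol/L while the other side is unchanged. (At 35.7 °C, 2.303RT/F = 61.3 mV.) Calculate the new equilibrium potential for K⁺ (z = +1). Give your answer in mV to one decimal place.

-90.8 mV

After the shift: [K⁺]_out = 9.44, [K⁺]_in = 286 mmol/L.
E_new = (61.3/1)·log₁₀(9.44/286) = 61.30 · (-1.4814) = -90.81 mV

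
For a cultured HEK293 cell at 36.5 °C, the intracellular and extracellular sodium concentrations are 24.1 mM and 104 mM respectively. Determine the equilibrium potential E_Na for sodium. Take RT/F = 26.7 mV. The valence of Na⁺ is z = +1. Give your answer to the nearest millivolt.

E = (26.7/z) · ln([Na⁺]_out/[Na⁺]_in) with z = +1.
= (26.7/1) · ln(104/24.1) = 26.70 · ln(4.315)
= 26.70 · (1.4622) = 39.04 mV

39 mV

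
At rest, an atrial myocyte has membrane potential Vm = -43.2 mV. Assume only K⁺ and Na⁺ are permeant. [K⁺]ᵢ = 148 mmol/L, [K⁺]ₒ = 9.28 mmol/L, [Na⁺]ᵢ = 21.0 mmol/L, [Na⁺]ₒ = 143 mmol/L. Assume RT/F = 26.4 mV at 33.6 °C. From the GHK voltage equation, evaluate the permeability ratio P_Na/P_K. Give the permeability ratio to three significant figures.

0.141

Let α = P_Na/P_K. GHK: Vm = 26.4·ln[(Kₒ + α·Naₒ)/(Kᵢ + α·Naᵢ)].
e^(Vm/26.4) = e^(-43.2/26.4) = 0.19469
So 0.19469·(Kᵢ + α·Naᵢ) = Kₒ + α·Naₒ → α = (0.19469·148.0 − 9.28) / (143.0 − 0.19469·21.0)
α = (28.81 − 9.28) / (143.0 − 4.088) = 19.53/138.9 = 0.1406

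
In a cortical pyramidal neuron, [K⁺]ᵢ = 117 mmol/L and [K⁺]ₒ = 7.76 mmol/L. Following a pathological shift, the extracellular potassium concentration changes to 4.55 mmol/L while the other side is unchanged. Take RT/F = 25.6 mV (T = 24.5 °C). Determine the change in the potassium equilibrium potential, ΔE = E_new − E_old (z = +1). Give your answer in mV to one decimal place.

-13.7 mV

E_old = (25.6/1)·ln(7.76/117) = -69.46 mV
E_new = (25.6/1)·ln(4.55/117) = -83.12 mV
ΔE = -83.12 − (-69.46) = -13.67 mV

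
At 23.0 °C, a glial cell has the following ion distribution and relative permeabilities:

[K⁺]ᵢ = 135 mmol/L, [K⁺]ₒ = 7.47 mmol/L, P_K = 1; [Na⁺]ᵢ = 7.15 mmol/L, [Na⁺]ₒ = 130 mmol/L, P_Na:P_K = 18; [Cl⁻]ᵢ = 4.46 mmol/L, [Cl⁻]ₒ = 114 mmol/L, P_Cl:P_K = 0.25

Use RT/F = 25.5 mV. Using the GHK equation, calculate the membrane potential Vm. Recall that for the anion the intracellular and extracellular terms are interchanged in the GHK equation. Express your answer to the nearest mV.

Vm = 25.5 · ln[(Σ P·[cation]ₒ + Σ P·[anion]ᵢ) / (Σ P·[cation]ᵢ + Σ P·[anion]ₒ)]
Numerator = 1×7.47 + 18×130 + 0.25×4.46 = 2349
Denominator = 1×135 + 18×7.15 + 0.25×114 = 292.2
Vm = 25.5 · ln(8.0376) = 25.5 × (2.0841) = 53.15 mV

53 mV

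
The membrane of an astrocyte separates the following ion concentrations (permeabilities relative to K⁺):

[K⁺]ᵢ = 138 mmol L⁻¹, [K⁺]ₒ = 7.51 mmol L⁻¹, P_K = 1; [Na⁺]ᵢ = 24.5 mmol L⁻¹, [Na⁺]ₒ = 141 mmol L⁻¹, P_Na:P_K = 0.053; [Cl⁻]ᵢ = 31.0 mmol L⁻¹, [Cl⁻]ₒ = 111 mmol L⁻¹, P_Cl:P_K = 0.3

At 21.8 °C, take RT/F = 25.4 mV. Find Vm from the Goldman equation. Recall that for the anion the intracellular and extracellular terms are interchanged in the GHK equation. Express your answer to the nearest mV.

Vm = 25.4 · ln[(Σ P·[cation]ₒ + Σ P·[anion]ᵢ) / (Σ P·[cation]ᵢ + Σ P·[anion]ₒ)]
Numerator = 1×7.51 + 0.053×141 + 0.3×31.0 = 24.28
Denominator = 1×138 + 0.053×24.5 + 0.3×111 = 172.6
Vm = 25.4 · ln(0.14069) = 25.4 × (-1.9612) = -49.81 mV

-50 mV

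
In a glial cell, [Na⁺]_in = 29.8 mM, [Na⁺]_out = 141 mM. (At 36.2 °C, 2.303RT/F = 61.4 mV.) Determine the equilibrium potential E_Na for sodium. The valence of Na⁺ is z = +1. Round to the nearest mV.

41 mV

E = (61.4/z) · log₁₀([Na⁺]_out/[Na⁺]_in) with z = +1.
= (61.4/1) · log₁₀(141/29.8) = 61.40 · log₁₀(4.732)
= 61.40 · (0.6750) = 41.45 mV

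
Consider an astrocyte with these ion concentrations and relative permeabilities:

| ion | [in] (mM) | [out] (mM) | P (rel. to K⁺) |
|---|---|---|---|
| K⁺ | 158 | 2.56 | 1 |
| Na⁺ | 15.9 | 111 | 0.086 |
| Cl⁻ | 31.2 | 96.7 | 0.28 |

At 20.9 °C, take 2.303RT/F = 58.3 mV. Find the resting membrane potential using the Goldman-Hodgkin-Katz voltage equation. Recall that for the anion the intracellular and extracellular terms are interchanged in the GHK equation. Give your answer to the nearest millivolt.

Vm = 58.3 · log₁₀[(Σ P·[cation]ₒ + Σ P·[anion]ᵢ) / (Σ P·[cation]ᵢ + Σ P·[anion]ₒ)]
Numerator = 1×2.56 + 0.086×111 + 0.28×31.2 = 20.84
Denominator = 1×158 + 0.086×15.9 + 0.28×96.7 = 186.4
Vm = 58.3 · log₁₀(0.11179) = 58.3 × (-0.9516) = -55.48 mV

-55 mV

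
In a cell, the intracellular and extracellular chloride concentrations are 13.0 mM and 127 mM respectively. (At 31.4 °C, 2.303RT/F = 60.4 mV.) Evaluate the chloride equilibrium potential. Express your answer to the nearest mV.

E = (60.4/z) · log₁₀([Cl⁻]_out/[Cl⁻]_in) with z = -1.
For an anion, dividing by z = -1 reverses the sign.
= (60.4/-1) · log₁₀(127/13.0) = -60.40 · log₁₀(9.769)
= -60.40 · (0.9899) = -59.79 mV

-60 mV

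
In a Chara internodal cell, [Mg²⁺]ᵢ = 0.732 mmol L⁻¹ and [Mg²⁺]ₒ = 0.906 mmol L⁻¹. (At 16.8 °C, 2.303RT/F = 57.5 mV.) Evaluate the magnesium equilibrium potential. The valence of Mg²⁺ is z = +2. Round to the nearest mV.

3 mV

E = (57.5/z) · log₁₀([Mg²⁺]_out/[Mg²⁺]_in) with z = +2.
= (57.5/2) · log₁₀(0.906/0.732) = 28.75 · log₁₀(1.238)
= 28.75 · (0.0926) = 2.66 mV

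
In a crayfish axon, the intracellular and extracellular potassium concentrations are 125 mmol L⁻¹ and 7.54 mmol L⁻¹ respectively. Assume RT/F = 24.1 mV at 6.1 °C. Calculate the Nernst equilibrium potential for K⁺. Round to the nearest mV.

-68 mV

E = (24.1/z) · ln([K⁺]_out/[K⁺]_in) with z = +1.
= (24.1/1) · ln(7.54/125) = 24.10 · ln(0.06032)
= 24.10 · (-2.8081) = -67.68 mV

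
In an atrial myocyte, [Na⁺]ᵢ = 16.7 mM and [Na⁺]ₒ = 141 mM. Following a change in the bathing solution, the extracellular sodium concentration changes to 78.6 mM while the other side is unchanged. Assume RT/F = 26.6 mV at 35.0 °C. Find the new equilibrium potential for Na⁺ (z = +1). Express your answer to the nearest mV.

41 mV

After the shift: [Na⁺]_out = 78.6, [Na⁺]_in = 16.7 mM.
E_new = (26.6/1)·ln(78.6/16.7) = 26.60 · (1.5490) = 41.20 mV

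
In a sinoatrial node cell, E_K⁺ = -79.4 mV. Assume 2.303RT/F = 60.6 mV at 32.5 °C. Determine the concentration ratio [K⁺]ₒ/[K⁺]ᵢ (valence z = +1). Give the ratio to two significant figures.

0.049

log₁₀([out]/[in]) = E·z/(60.6) = -79.4 × 1 / 60.6 = -1.3102
[out]/[in] = 10^(-1.3102) = 0.04895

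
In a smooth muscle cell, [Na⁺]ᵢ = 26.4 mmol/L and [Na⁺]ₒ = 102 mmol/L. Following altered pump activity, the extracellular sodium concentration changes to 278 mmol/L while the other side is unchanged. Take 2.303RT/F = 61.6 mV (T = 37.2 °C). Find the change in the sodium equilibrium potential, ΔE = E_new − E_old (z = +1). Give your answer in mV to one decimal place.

E_old = (61.6/1)·log₁₀(102/26.4) = 36.16 mV
E_new = (61.6/1)·log₁₀(278/26.4) = 62.98 mV
ΔE = 62.98 − (36.16) = 26.82 mV

26.8 mV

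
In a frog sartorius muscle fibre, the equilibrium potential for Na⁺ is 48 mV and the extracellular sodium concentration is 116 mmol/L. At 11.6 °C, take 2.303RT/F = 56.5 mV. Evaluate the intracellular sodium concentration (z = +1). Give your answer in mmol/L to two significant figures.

Nernst: E = (56.5/1) · log₁₀([out]/[in]), so log₁₀([out]/[in]) = 48.0 × 1 / 56.5 = 0.8496.
[out]/[in] = 10^(0.8496) = 7.072.
[in] = 116 / 7.072 = 16.4 mmol/L.

16 mmol/L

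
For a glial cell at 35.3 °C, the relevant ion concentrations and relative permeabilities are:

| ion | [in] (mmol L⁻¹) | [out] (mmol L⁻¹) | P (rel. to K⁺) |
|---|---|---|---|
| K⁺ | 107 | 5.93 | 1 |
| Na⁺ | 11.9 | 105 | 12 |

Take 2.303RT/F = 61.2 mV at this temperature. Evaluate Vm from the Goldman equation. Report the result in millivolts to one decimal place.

43.1 mV

Vm = 61.2 · log₁₀[(Σ P·[cation]ₒ + Σ P·[anion]ᵢ) / (Σ P·[cation]ᵢ + Σ P·[anion]ₒ)]
Numerator = 1×5.93 + 12×105 = 1266
Denominator = 1×107 + 12×11.9 = 249.8
Vm = 61.2 · log₁₀(5.0678) = 61.2 × (0.7048) = 43.13 mV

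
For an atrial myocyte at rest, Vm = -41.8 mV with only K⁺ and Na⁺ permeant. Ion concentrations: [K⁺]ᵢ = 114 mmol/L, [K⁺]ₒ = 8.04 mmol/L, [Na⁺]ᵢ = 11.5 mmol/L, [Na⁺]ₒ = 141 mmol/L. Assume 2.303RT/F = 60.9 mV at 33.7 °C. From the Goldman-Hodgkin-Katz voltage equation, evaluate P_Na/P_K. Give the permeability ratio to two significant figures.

Let α = P_Na/P_K. GHK: Vm = 60.9·log₁₀[(Kₒ + α·Naₒ)/(Kᵢ + α·Naᵢ)].
10^(Vm/60.9) = 10^(-41.8/60.9) = 0.20589
So 0.20589·(Kᵢ + α·Naᵢ) = Kₒ + α·Naₒ → α = (0.20589·114.0 − 8.04) / (141.0 − 0.20589·11.5)
α = (23.47 − 8.04) / (141.0 − 2.368) = 15.43/138.6 = 0.1113

0.11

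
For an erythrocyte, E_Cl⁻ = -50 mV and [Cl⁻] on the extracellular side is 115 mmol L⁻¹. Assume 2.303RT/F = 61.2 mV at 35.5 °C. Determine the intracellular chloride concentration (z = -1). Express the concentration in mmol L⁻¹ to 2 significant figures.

Nernst: E = (61.2/-1) · log₁₀([out]/[in]), so log₁₀([out]/[in]) = -50.0 × -1 / 61.2 = 0.8170.
[out]/[in] = 10^(0.8170) = 6.561.
[in] = 115 / 6.561 = 17.53 mmol L⁻¹.

18 mmol L⁻¹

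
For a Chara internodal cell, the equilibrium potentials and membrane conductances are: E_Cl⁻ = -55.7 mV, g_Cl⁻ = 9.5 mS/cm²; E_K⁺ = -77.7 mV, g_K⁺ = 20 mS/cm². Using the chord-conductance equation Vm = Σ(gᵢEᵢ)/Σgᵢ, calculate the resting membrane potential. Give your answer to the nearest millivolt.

Σ gᵢEᵢ = 9.5·(-55.7) + 20·(-77.7) = -2083.15
Σ gᵢ = 9.5 + 20 = 29.5
Vm = -2083.15 / 29.5 = -70.62 mV

-71 mV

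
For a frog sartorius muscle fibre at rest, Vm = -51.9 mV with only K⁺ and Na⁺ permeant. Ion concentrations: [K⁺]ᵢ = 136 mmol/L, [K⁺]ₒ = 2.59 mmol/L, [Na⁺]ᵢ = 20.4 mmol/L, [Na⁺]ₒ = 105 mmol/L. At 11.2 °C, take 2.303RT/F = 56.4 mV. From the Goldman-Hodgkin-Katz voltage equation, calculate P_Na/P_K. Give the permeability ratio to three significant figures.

Let α = P_Na/P_K. GHK: Vm = 56.4·log₁₀[(Kₒ + α·Naₒ)/(Kᵢ + α·Naᵢ)].
10^(Vm/56.4) = 10^(-51.9/56.4) = 0.12017
So 0.12017·(Kᵢ + α·Naᵢ) = Kₒ + α·Naₒ → α = (0.12017·136.0 − 2.59) / (105.0 − 0.12017·20.4)
α = (16.34 − 2.59) / (105.0 − 2.451) = 13.75/102.5 = 0.1341

0.134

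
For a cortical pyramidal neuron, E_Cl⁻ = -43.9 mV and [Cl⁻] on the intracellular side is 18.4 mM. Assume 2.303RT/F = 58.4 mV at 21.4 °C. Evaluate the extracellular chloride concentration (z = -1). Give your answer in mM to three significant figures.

Nernst: E = (58.4/-1) · log₁₀([out]/[in]), so log₁₀([out]/[in]) = -43.9 × -1 / 58.4 = 0.7517.
[out]/[in] = 10^(0.7517) = 5.646.
[out] = 5.646 × 18.4 = 103.9 mM.

104 mM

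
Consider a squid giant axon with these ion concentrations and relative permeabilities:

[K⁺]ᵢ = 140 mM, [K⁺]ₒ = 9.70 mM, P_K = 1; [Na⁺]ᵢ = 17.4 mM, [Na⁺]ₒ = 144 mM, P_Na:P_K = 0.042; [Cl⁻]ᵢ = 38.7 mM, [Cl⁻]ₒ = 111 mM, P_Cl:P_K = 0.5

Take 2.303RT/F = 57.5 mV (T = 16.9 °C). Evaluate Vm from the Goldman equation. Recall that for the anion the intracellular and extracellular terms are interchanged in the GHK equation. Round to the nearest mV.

-43 mV

Vm = 57.5 · log₁₀[(Σ P·[cation]ₒ + Σ P·[anion]ᵢ) / (Σ P·[cation]ᵢ + Σ P·[anion]ₒ)]
Numerator = 1×9.70 + 0.042×144 + 0.5×38.7 = 35.1
Denominator = 1×140 + 0.042×17.4 + 0.5×111 = 196.2
Vm = 57.5 · log₁₀(0.17886) = 57.5 × (-0.7475) = -42.98 mV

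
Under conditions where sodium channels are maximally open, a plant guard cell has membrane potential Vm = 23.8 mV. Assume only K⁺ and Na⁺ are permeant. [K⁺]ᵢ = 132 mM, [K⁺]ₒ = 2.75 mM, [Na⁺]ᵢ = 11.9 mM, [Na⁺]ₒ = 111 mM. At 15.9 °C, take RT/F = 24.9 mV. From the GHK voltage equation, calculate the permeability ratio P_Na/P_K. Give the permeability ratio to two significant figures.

Let α = P_Na/P_K. GHK: Vm = 24.9·ln[(Kₒ + α·Naₒ)/(Kᵢ + α·Naᵢ)].
e^(Vm/24.9) = e^(23.8/24.9) = 2.6008
So 2.6008·(Kᵢ + α·Naᵢ) = Kₒ + α·Naₒ → α = (2.6008·132.0 − 2.75) / (111.0 − 2.6008·11.9)
α = (343.3 − 2.75) / (111.0 − 30.95) = 340.6/80.05 = 4.254

4.3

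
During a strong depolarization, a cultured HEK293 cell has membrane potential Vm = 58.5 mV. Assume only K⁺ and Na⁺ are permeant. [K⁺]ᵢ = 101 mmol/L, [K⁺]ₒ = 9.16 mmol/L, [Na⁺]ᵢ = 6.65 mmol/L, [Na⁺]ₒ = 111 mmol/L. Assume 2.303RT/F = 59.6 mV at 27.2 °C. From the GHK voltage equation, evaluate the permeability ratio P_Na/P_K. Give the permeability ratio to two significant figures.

20

Let α = P_Na/P_K. GHK: Vm = 59.6·log₁₀[(Kₒ + α·Naₒ)/(Kᵢ + α·Naᵢ)].
10^(Vm/59.6) = 10^(58.5/59.6) = 9.5839
So 9.5839·(Kᵢ + α·Naᵢ) = Kₒ + α·Naₒ → α = (9.5839·101.0 − 9.16) / (111.0 − 9.5839·6.65)
α = (968 − 9.16) / (111.0 − 63.73) = 958.8/47.27 = 20.29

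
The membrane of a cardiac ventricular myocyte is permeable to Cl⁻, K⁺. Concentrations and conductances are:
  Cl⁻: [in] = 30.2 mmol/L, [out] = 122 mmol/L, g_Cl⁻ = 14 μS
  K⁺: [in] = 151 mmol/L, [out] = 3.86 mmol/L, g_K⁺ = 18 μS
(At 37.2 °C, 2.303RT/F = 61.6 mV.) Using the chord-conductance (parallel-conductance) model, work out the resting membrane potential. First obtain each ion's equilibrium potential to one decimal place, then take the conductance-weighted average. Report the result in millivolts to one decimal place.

E_Cl⁻ = (61.6/-1)·log₁₀(122/30.2) = -37.4 mV
E_K⁺ = (61.6/1)·log₁₀(3.86/151) = -98.1 mV
Vm = (Σ gᵢEᵢ)/(Σ gᵢ) = (14·-37.4 + 18·-98.1) / (14 + 18)
= -2289.40 / 32 = -71.54 mV

-71.5 mV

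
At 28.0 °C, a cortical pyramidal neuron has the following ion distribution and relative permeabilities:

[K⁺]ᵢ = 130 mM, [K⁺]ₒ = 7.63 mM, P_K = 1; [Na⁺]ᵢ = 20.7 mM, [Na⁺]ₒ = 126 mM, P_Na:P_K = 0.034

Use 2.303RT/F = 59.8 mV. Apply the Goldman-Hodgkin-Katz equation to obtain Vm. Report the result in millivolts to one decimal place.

-62.2 mV

Vm = 59.8 · log₁₀[(Σ P·[cation]ₒ + Σ P·[anion]ᵢ) / (Σ P·[cation]ᵢ + Σ P·[anion]ₒ)]
Numerator = 1×7.63 + 0.034×126 = 11.91
Denominator = 1×130 + 0.034×20.7 = 130.7
Vm = 59.8 · log₁₀(0.091153) = 59.8 × (-1.0402) = -62.21 mV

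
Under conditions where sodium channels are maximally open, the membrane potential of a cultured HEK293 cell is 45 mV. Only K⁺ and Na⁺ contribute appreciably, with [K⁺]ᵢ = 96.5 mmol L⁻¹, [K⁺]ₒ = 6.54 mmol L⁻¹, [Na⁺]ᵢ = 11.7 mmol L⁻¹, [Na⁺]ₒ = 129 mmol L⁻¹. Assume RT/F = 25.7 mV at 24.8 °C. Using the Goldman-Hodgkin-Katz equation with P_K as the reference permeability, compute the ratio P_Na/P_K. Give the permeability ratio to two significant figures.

Let α = P_Na/P_K. GHK: Vm = 25.7·ln[(Kₒ + α·Naₒ)/(Kᵢ + α·Naᵢ)].
e^(Vm/25.7) = e^(45.0/25.7) = 5.7602
So 5.7602·(Kᵢ + α·Naᵢ) = Kₒ + α·Naₒ → α = (5.7602·96.5 − 6.54) / (129.0 − 5.7602·11.7)
α = (555.9 − 6.54) / (129.0 − 67.39) = 549.3/61.61 = 8.917

8.9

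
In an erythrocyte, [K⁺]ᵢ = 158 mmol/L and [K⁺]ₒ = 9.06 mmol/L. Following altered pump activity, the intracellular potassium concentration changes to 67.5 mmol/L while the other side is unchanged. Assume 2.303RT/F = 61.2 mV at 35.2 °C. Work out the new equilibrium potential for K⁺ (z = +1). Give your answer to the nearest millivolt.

-53 mV

After the shift: [K⁺]_out = 9.06, [K⁺]_in = 67.5 mmol/L.
E_new = (61.2/1)·log₁₀(9.06/67.5) = 61.20 · (-0.8722) = -53.38 mV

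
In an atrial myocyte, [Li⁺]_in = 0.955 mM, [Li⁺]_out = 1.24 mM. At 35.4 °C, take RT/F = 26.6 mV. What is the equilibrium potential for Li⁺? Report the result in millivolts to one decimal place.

E = (26.6/z) · ln([Li⁺]_out/[Li⁺]_in) with z = +1.
= (26.6/1) · ln(1.24/0.955) = 26.60 · ln(1.298)
= 26.60 · (0.2612) = 6.95 mV

6.9 mV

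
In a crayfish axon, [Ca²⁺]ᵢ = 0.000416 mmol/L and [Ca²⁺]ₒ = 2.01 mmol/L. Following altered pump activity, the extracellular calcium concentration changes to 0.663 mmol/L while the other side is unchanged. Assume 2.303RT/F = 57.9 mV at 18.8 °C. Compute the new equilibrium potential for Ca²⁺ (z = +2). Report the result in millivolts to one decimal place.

After the shift: [Ca²⁺]_out = 0.663, [Ca²⁺]_in = 0.000416 mmol/L.
E_new = (57.9/2)·log₁₀(0.663/0.000416) = 28.95 · (3.2024) = 92.71 mV

92.7 mV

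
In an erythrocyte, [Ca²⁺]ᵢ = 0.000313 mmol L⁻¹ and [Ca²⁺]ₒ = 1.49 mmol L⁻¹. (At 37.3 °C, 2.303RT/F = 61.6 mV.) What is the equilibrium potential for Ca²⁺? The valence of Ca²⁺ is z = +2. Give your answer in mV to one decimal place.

113.3 mV

E = (61.6/z) · log₁₀([Ca²⁺]_out/[Ca²⁺]_in) with z = +2.
= (61.6/2) · log₁₀(1.49/0.000313) = 30.80 · log₁₀(4760)
= 30.80 · (3.6776) = 113.27 mV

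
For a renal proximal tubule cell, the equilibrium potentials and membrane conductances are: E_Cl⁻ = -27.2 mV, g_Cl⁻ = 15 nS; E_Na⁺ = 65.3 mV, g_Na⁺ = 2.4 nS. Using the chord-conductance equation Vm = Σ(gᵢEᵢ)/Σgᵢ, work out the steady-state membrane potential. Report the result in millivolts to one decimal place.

Σ gᵢEᵢ = 15·(-27.2) + 2.4·(65.3) = -251.28
Σ gᵢ = 15 + 2.4 = 17.4
Vm = -251.28 / 17.4 = -14.44 mV

-14.4 mV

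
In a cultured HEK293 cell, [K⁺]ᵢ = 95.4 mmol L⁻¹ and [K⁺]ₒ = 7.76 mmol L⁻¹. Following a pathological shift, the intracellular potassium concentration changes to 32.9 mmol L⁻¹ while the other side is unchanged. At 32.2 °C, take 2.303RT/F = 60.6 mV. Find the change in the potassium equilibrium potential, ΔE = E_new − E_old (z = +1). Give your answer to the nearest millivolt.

28 mV

E_old = (60.6/1)·log₁₀(7.76/95.4) = -66.04 mV
E_new = (60.6/1)·log₁₀(7.76/32.9) = -38.02 mV
ΔE = -38.02 − (-66.04) = 28.02 mV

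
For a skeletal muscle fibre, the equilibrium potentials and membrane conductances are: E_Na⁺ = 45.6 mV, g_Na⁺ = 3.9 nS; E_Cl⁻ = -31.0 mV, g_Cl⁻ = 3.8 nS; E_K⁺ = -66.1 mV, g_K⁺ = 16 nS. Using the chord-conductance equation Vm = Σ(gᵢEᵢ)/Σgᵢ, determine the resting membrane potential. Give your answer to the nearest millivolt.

-42 mV

Σ gᵢEᵢ = 3.9·(45.6) + 3.8·(-31.0) + 16·(-66.1) = -997.56
Σ gᵢ = 3.9 + 3.8 + 16 = 23.7
Vm = -997.56 / 23.7 = -42.09 mV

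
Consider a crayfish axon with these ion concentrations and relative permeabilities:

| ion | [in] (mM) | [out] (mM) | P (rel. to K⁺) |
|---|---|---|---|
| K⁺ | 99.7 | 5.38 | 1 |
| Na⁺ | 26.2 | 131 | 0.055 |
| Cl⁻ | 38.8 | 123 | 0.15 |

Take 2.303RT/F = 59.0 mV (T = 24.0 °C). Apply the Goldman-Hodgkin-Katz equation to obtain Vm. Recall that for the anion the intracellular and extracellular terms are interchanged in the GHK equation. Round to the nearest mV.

Vm = 59.0 · log₁₀[(Σ P·[cation]ₒ + Σ P·[anion]ᵢ) / (Σ P·[cation]ᵢ + Σ P·[anion]ₒ)]
Numerator = 1×5.38 + 0.055×131 + 0.15×38.8 = 18.41
Denominator = 1×99.7 + 0.055×26.2 + 0.15×123 = 119.6
Vm = 59.0 · log₁₀(0.1539) = 59.0 × (-0.8128) = -47.95 mV

-48 mV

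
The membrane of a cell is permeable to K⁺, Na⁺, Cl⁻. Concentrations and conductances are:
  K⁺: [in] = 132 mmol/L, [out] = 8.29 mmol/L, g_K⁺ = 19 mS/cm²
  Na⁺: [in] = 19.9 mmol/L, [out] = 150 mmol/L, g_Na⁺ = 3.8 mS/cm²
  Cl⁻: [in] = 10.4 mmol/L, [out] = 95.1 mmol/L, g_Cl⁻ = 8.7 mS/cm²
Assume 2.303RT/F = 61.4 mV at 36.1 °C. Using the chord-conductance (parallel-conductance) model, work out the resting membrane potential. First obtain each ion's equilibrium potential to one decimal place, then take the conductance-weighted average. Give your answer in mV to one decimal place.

-54.3 mV

E_K⁺ = (61.4/1)·log₁₀(8.29/132) = -73.8 mV
E_Na⁺ = (61.4/1)·log₁₀(150/19.9) = 53.9 mV
E_Cl⁻ = (61.4/-1)·log₁₀(95.1/10.4) = -59.0 mV
Vm = (Σ gᵢEᵢ)/(Σ gᵢ) = (19·-73.8 + 3.8·53.9 + 8.7·-59.0) / (19 + 3.8 + 8.7)
= -1710.68 / 31.5 = -54.31 mV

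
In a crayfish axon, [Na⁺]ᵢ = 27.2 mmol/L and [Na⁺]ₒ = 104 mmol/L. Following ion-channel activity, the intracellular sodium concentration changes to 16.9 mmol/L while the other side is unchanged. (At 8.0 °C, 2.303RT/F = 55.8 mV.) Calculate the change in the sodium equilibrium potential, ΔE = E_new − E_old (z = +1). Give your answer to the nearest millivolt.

12 mV

E_old = (55.8/1)·log₁₀(104/27.2) = 32.50 mV
E_new = (55.8/1)·log₁₀(104/16.9) = 44.03 mV
ΔE = 44.03 − (32.50) = 11.53 mV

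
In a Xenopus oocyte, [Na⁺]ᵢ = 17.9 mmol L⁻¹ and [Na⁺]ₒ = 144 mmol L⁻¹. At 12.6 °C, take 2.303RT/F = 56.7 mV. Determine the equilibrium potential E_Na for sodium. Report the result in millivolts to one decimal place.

51.3 mV

E = (56.7/z) · log₁₀([Na⁺]_out/[Na⁺]_in) with z = +1.
= (56.7/1) · log₁₀(144/17.9) = 56.70 · log₁₀(8.045)
= 56.70 · (0.9055) = 51.34 mV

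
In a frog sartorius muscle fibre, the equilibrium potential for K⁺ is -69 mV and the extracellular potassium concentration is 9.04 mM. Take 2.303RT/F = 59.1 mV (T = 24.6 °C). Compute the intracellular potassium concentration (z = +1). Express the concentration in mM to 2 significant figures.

130 mM

Nernst: E = (59.1/1) · log₁₀([out]/[in]), so log₁₀([out]/[in]) = -69.0 × 1 / 59.1 = -1.1675.
[out]/[in] = 10^(-1.1675) = 0.068.
[in] = 9.04 / 0.068 = 132.9 mM.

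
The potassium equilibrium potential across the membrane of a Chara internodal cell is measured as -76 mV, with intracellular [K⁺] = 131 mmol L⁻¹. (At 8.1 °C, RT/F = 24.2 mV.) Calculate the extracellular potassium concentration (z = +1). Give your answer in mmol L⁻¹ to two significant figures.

Nernst: E = (24.2/1) · ln([out]/[in]), so ln([out]/[in]) = -76.0 × 1 / 24.2 = -3.1405.
[out]/[in] = e^(-3.1405) = 0.04326.
[out] = 0.04326 × 131 = 5.667 mmol L⁻¹.

5.7 mmol L⁻¹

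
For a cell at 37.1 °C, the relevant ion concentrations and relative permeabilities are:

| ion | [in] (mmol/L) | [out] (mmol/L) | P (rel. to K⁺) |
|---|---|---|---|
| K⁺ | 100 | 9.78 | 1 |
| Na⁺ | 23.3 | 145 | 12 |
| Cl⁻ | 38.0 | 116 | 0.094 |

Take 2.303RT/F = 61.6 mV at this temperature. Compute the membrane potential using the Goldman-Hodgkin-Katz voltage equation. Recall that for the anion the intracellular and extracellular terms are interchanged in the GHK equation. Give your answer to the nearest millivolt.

Vm = 61.6 · log₁₀[(Σ P·[cation]ₒ + Σ P·[anion]ᵢ) / (Σ P·[cation]ᵢ + Σ P·[anion]ₒ)]
Numerator = 1×9.78 + 12×145 + 0.094×38.0 = 1753
Denominator = 1×100 + 12×23.3 + 0.094×116 = 390.5
Vm = 61.6 · log₁₀(4.49) = 61.6 × (0.6522) = 40.18 mV

40 mV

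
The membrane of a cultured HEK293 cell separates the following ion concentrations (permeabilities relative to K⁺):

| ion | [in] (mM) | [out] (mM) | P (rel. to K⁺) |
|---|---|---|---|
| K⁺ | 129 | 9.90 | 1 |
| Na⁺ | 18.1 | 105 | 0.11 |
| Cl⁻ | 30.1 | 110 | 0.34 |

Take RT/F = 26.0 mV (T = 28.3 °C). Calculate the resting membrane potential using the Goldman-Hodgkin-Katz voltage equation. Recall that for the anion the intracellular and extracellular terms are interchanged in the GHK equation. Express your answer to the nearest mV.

Vm = 26.0 · ln[(Σ P·[cation]ₒ + Σ P·[anion]ᵢ) / (Σ P·[cation]ᵢ + Σ P·[anion]ₒ)]
Numerator = 1×9.90 + 0.11×105 + 0.34×30.1 = 31.68
Denominator = 1×129 + 0.11×18.1 + 0.34×110 = 168.4
Vm = 26.0 · ln(0.18816) = 26.0 × (-1.6705) = -43.43 mV

-43 mV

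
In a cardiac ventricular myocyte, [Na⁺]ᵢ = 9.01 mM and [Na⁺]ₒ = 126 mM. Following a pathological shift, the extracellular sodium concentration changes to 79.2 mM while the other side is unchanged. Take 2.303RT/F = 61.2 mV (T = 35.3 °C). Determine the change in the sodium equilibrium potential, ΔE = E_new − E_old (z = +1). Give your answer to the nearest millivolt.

E_old = (61.2/1)·log₁₀(126/9.01) = 70.11 mV
E_new = (61.2/1)·log₁₀(79.2/9.01) = 57.77 mV
ΔE = 57.77 − (70.11) = -12.34 mV

-12 mV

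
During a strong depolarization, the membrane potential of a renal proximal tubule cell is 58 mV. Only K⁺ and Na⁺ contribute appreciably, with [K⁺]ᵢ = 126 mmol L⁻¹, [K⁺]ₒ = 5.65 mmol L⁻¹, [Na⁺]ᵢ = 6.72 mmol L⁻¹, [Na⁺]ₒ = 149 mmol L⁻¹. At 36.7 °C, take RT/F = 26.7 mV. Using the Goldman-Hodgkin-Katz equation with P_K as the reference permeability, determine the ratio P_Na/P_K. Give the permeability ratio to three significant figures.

Let α = P_Na/P_K. GHK: Vm = 26.7·ln[(Kₒ + α·Naₒ)/(Kᵢ + α·Naᵢ)].
e^(Vm/26.7) = e^(58.0/26.7) = 8.7783
So 8.7783·(Kᵢ + α·Naᵢ) = Kₒ + α·Naₒ → α = (8.7783·126.0 − 5.65) / (149.0 − 8.7783·6.72)
α = (1106 − 5.65) / (149.0 − 58.99) = 1100/90.01 = 12.23

12.2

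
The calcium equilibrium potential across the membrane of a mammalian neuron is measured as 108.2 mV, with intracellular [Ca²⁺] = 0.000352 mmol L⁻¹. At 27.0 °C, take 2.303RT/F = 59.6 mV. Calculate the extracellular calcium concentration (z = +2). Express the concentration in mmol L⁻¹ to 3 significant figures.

1.50 mmol L⁻¹

Nernst: E = (59.6/2) · log₁₀([out]/[in]), so log₁₀([out]/[in]) = 108.2 × 2 / 59.6 = 3.6309.
[out]/[in] = 10^(3.6309) = 4274.
[out] = 4274 × 0.000352 = 1.505 mmol L⁻¹.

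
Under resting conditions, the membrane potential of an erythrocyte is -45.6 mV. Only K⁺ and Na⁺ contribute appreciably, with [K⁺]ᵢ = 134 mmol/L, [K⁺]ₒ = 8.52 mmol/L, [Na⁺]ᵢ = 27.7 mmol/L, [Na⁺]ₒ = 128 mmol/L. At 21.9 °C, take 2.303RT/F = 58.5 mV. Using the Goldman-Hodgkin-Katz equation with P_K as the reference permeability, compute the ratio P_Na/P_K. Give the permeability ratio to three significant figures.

Let α = P_Na/P_K. GHK: Vm = 58.5·log₁₀[(Kₒ + α·Naₒ)/(Kᵢ + α·Naᵢ)].
10^(Vm/58.5) = 10^(-45.6/58.5) = 0.16615
So 0.16615·(Kᵢ + α·Naᵢ) = Kₒ + α·Naₒ → α = (0.16615·134.0 − 8.52) / (128.0 − 0.16615·27.7)
α = (22.26 − 8.52) / (128.0 − 4.602) = 13.74/123.4 = 0.1114

0.111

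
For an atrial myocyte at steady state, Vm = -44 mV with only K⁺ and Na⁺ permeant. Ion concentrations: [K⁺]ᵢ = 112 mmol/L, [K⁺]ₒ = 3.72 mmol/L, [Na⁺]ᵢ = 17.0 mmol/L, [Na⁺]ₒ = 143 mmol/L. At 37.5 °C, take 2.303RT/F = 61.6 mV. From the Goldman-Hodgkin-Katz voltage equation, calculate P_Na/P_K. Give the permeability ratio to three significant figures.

0.128

Let α = P_Na/P_K. GHK: Vm = 61.6·log₁₀[(Kₒ + α·Naₒ)/(Kᵢ + α·Naᵢ)].
10^(Vm/61.6) = 10^(-44.0/61.6) = 0.19307
So 0.19307·(Kᵢ + α·Naᵢ) = Kₒ + α·Naₒ → α = (0.19307·112.0 − 3.72) / (143.0 − 0.19307·17.0)
α = (21.62 − 3.72) / (143.0 − 3.282) = 17.9/139.7 = 0.1281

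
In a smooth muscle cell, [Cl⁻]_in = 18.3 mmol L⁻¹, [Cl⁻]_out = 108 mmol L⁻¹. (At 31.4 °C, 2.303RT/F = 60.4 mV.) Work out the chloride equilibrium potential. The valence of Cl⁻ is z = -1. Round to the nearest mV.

-47 mV

E = (60.4/z) · log₁₀([Cl⁻]_out/[Cl⁻]_in) with z = -1.
For an anion, dividing by z = -1 reverses the sign.
= (60.4/-1) · log₁₀(108/18.3) = -60.40 · log₁₀(5.902)
= -60.40 · (0.7710) = -46.57 mV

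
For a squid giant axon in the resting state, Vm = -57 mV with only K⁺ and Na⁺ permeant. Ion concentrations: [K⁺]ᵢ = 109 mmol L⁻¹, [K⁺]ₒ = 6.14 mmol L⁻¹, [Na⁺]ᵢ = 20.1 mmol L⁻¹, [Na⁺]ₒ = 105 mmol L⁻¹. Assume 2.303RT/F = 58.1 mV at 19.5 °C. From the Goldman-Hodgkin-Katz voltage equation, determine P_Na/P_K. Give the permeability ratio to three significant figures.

0.0510

Let α = P_Na/P_K. GHK: Vm = 58.1·log₁₀[(Kₒ + α·Naₒ)/(Kᵢ + α·Naᵢ)].
10^(Vm/58.1) = 10^(-57.0/58.1) = 0.10446
So 0.10446·(Kᵢ + α·Naᵢ) = Kₒ + α·Naₒ → α = (0.10446·109.0 − 6.14) / (105.0 − 0.10446·20.1)
α = (11.39 − 6.14) / (105.0 − 2.1) = 5.246/102.9 = 0.05098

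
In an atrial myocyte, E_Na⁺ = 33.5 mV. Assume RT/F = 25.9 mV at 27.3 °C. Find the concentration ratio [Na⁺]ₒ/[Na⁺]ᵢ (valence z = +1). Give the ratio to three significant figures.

ln([out]/[in]) = E·z/(25.9) = 33.5 × 1 / 25.9 = 1.2934
[out]/[in] = e^(1.2934) = 3.645

3.65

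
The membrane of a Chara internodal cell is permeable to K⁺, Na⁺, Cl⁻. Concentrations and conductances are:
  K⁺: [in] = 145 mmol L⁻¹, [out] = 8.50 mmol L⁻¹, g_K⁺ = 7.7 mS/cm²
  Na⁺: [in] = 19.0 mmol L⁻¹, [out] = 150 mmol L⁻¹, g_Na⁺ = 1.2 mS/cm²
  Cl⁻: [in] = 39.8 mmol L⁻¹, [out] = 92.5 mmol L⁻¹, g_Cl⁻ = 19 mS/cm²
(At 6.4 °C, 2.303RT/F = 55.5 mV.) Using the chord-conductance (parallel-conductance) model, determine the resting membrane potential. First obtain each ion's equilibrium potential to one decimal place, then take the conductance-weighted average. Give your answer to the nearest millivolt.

E_K⁺ = (55.5/1)·log₁₀(8.50/145) = -68.4 mV
E_Na⁺ = (55.5/1)·log₁₀(150/19.0) = 49.8 mV
E_Cl⁻ = (55.5/-1)·log₁₀(92.5/39.8) = -20.3 mV
Vm = (Σ gᵢEᵢ)/(Σ gᵢ) = (7.7·-68.4 + 1.2·49.8 + 19·-20.3) / (7.7 + 1.2 + 19)
= -852.62 / 27.9 = -30.56 mV

-31 mV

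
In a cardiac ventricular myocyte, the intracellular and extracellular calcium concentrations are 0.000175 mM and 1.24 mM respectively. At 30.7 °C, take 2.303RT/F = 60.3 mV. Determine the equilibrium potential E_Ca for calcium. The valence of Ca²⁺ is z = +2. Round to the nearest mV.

E = (60.3/z) · log₁₀([Ca²⁺]_out/[Ca²⁺]_in) with z = +2.
= (60.3/2) · log₁₀(1.24/0.000175) = 30.15 · log₁₀(7086)
= 30.15 · (3.8504) = 116.09 mV

116 mV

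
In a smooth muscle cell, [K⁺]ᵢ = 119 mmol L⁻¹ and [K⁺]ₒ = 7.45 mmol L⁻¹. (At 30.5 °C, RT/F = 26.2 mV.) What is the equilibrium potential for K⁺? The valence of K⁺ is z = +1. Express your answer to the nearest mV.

-73 mV

E = (26.2/z) · ln([K⁺]_out/[K⁺]_in) with z = +1.
= (26.2/1) · ln(7.45/119) = 26.20 · ln(0.06261)
= 26.20 · (-2.7709) = -72.60 mV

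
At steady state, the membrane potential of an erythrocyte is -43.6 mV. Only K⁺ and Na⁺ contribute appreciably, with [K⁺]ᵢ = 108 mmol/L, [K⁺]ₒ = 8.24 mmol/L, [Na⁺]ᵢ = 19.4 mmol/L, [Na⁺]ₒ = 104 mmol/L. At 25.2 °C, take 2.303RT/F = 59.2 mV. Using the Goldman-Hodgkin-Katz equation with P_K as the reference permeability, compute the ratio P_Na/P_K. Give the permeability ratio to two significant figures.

0.12

Let α = P_Na/P_K. GHK: Vm = 59.2·log₁₀[(Kₒ + α·Naₒ)/(Kᵢ + α·Naᵢ)].
10^(Vm/59.2) = 10^(-43.6/59.2) = 0.18345
So 0.18345·(Kᵢ + α·Naᵢ) = Kₒ + α·Naₒ → α = (0.18345·108.0 − 8.24) / (104.0 − 0.18345·19.4)
α = (19.81 − 8.24) / (104.0 − 3.559) = 11.57/100.4 = 0.1152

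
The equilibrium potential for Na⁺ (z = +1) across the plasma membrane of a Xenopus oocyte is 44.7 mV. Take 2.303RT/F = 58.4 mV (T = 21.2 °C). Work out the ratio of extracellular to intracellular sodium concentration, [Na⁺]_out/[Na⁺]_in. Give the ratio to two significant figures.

log₁₀([out]/[in]) = E·z/(58.4) = 44.7 × 1 / 58.4 = 0.7654
[out]/[in] = 10^(0.7654) = 5.827

5.8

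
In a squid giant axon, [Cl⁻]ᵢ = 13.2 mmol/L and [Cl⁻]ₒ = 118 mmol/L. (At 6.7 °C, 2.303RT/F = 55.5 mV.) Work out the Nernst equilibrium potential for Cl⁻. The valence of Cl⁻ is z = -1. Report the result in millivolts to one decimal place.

E = (55.5/z) · log₁₀([Cl⁻]_out/[Cl⁻]_in) with z = -1.
For an anion, dividing by z = -1 reverses the sign.
= (55.5/-1) · log₁₀(118/13.2) = -55.50 · log₁₀(8.939)
= -55.50 · (0.9513) = -52.80 mV

-52.8 mV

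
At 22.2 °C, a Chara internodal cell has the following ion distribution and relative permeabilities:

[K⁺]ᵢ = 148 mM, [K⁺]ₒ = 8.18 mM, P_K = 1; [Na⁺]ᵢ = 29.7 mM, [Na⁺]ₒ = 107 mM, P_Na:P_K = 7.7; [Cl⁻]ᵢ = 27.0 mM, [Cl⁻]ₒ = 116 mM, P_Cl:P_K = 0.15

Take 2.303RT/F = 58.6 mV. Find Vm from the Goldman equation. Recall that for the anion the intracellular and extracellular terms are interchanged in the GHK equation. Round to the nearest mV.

19 mV

Vm = 58.6 · log₁₀[(Σ P·[cation]ₒ + Σ P·[anion]ᵢ) / (Σ P·[cation]ᵢ + Σ P·[anion]ₒ)]
Numerator = 1×8.18 + 7.7×107 + 0.15×27.0 = 836.1
Denominator = 1×148 + 7.7×29.7 + 0.15×116 = 394.1
Vm = 58.6 · log₁₀(2.1217) = 58.6 × (0.3267) = 19.14 mV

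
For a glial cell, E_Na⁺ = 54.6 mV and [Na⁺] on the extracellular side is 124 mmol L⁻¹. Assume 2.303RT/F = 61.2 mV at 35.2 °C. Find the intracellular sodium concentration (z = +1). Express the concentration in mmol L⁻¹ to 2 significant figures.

16 mmol L⁻¹

Nernst: E = (61.2/1) · log₁₀([out]/[in]), so log₁₀([out]/[in]) = 54.6 × 1 / 61.2 = 0.8922.
[out]/[in] = 10^(0.8922) = 7.801.
[in] = 124 / 7.801 = 15.9 mmol L⁻¹.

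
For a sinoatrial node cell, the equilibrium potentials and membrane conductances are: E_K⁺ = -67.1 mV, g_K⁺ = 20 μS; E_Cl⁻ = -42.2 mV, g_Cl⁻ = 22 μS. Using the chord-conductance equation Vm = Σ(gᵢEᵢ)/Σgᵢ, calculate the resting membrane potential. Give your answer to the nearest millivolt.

-54 mV

Σ gᵢEᵢ = 20·(-67.1) + 22·(-42.2) = -2270.40
Σ gᵢ = 20 + 22 = 42
Vm = -2270.40 / 42 = -54.06 mV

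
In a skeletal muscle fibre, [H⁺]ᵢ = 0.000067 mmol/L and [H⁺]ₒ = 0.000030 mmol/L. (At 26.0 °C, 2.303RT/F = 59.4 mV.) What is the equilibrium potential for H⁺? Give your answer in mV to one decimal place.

-20.7 mV

E = (59.4/z) · log₁₀([H⁺]_out/[H⁺]_in) with z = +1.
= (59.4/1) · log₁₀(0.000030/0.000067) = 59.40 · log₁₀(0.4478)
= 59.40 · (-0.3490) = -20.73 mV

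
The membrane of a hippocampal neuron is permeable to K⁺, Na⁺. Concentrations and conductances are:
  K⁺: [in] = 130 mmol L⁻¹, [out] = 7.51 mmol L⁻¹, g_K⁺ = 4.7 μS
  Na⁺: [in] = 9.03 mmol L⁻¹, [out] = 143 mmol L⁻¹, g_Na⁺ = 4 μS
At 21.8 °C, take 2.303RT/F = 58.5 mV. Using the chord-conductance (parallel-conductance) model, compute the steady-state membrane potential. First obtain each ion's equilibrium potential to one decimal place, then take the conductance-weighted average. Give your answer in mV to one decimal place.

-6.8 mV

E_K⁺ = (58.5/1)·log₁₀(7.51/130) = -72.4 mV
E_Na⁺ = (58.5/1)·log₁₀(143/9.03) = 70.2 mV
Vm = (Σ gᵢEᵢ)/(Σ gᵢ) = (4.7·-72.4 + 4·70.2) / (4.7 + 4)
= -59.48 / 8.7 = -6.84 mV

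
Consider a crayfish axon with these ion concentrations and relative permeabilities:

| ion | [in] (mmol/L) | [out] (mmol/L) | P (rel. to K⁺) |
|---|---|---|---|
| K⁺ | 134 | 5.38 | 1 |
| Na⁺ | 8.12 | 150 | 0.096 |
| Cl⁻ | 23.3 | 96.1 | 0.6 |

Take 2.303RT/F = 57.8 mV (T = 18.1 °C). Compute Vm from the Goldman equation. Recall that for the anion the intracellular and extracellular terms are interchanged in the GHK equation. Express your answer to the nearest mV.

-44 mV

Vm = 57.8 · log₁₀[(Σ P·[cation]ₒ + Σ P·[anion]ᵢ) / (Σ P·[cation]ᵢ + Σ P·[anion]ₒ)]
Numerator = 1×5.38 + 0.096×150 + 0.6×23.3 = 33.76
Denominator = 1×134 + 0.096×8.12 + 0.6×96.1 = 192.4
Vm = 57.8 · log₁₀(0.17543) = 57.8 × (-0.7559) = -43.69 mV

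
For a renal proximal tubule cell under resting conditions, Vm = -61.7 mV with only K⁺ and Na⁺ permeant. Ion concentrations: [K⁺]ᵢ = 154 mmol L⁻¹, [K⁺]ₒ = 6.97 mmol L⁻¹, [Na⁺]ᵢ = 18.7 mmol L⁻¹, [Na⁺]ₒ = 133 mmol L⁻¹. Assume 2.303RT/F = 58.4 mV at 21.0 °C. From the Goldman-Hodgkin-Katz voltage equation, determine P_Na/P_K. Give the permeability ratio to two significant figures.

0.050

Let α = P_Na/P_K. GHK: Vm = 58.4·log₁₀[(Kₒ + α·Naₒ)/(Kᵢ + α·Naᵢ)].
10^(Vm/58.4) = 10^(-61.7/58.4) = 0.0878
So 0.0878·(Kᵢ + α·Naᵢ) = Kₒ + α·Naₒ → α = (0.0878·154.0 − 6.97) / (133.0 − 0.0878·18.7)
α = (13.52 − 6.97) / (133.0 − 1.642) = 6.551/131.4 = 0.04987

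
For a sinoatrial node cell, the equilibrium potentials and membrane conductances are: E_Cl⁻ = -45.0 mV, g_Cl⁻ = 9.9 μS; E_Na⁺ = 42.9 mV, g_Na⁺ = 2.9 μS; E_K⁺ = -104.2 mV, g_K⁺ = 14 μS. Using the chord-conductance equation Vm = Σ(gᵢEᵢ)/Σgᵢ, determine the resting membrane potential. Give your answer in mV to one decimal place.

-66.4 mV

Σ gᵢEᵢ = 9.9·(-45.0) + 2.9·(42.9) + 14·(-104.2) = -1779.89
Σ gᵢ = 9.9 + 2.9 + 14 = 26.8
Vm = -1779.89 / 26.8 = -66.41 mV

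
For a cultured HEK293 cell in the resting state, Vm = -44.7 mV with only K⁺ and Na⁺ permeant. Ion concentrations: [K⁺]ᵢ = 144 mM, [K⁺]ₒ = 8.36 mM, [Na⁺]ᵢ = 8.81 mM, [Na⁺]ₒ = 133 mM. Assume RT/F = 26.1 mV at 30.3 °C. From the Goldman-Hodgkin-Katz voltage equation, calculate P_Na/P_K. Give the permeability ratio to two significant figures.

Let α = P_Na/P_K. GHK: Vm = 26.1·ln[(Kₒ + α·Naₒ)/(Kᵢ + α·Naᵢ)].
e^(Vm/26.1) = e^(-44.7/26.1) = 0.18039
So 0.18039·(Kᵢ + α·Naᵢ) = Kₒ + α·Naₒ → α = (0.18039·144.0 − 8.36) / (133.0 − 0.18039·8.81)
α = (25.98 − 8.36) / (133.0 − 1.589) = 17.62/131.4 = 0.1341

0.13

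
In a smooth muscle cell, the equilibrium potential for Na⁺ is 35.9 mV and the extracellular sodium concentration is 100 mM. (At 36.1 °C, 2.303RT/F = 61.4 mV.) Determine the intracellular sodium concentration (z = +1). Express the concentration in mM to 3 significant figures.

26.0 mM

Nernst: E = (61.4/1) · log₁₀([out]/[in]), so log₁₀([out]/[in]) = 35.9 × 1 / 61.4 = 0.5847.
[out]/[in] = 10^(0.5847) = 3.843.
[in] = 100 / 3.843 = 26.02 mM.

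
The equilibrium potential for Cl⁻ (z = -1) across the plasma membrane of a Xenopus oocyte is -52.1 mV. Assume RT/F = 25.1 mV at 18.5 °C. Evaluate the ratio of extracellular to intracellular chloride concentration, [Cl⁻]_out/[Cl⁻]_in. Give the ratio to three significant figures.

ln([out]/[in]) = E·z/(25.1) = -52.1 × -1 / 25.1 = 2.0757
[out]/[in] = e^(2.0757) = 7.97

7.97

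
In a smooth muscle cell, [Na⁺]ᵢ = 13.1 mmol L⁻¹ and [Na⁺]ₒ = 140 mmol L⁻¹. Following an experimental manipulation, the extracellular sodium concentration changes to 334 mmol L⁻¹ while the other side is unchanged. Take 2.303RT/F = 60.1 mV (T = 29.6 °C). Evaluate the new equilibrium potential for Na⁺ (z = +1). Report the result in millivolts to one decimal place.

After the shift: [Na⁺]_out = 334, [Na⁺]_in = 13.1 mmol L⁻¹.
E_new = (60.1/1)·log₁₀(334/13.1) = 60.10 · (1.4065) = 84.53 mV

84.5 mV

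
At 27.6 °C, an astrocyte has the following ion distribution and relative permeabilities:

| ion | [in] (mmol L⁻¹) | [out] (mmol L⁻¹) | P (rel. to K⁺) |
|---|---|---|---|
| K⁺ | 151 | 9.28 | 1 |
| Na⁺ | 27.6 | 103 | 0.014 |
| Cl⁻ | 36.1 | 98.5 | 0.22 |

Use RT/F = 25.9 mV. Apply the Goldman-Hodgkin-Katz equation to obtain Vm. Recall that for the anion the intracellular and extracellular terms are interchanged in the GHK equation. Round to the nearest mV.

Vm = 25.9 · ln[(Σ P·[cation]ₒ + Σ P·[anion]ᵢ) / (Σ P·[cation]ᵢ + Σ P·[anion]ₒ)]
Numerator = 1×9.28 + 0.014×103 + 0.22×36.1 = 18.66
Denominator = 1×151 + 0.014×27.6 + 0.22×98.5 = 173.1
Vm = 25.9 · ln(0.10785) = 25.9 × (-2.2270) = -57.68 mV

-58 mV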